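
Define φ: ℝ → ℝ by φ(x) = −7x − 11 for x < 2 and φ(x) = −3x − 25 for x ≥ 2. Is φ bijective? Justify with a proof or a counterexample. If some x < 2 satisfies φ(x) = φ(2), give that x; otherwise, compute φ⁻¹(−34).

3

Both pieces are strictly decreasing (slopes −7 and −3), so each is injective on its own interval.
The left piece maps (−∞, 2) onto (−25, ∞); the right piece maps [2, ∞) onto (−∞, −31].
The images leave a gap (−25 has no preimage), so φ is not surjective, hence not bijective.
Because the two images are disjoint, no x < 2 has φ(x) = φ(2), so we compute φ⁻¹(−34): −34 lies in (−∞, −31], so solve −3x − 25 = −34: x = (−34 + 25)/(−3) = 3.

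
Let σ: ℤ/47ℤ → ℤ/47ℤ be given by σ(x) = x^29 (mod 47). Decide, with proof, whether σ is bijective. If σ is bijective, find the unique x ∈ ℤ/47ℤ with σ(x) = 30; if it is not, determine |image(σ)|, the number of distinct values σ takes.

45

Since 47 is prime, the nonzero elements of ℤ/47ℤ form a cyclic group of order 46.
As gcd(29, 46) = 1, raising to the 29th power is a bijection on this group: if a^29 ≡ b^29 then (ab^{−1})^29 = 1, and the only element of order dividing gcd(29, 46) = 1 is 1, so a = b.
With σ(0) = 0 this makes σ injective on all of ℤ/47ℤ, hence bijective (finite equal-size domain and codomain). In particular σ is bijective.
Since σ is bijective, we find the preimage of 30. The inverse of x ↦ x^29 on (ℤ/47ℤ)^× is x ↦ x^27, because 29·27 = 783 = 17·46 + 1 ≡ 1 (mod 46) and x^{46} = 1 for x ≠ 0 (Fermat). So σ⁻¹(30) = 30^27 mod 47.
Repeated squaring mod 47: 30^1 ≡ 30, 30^2 ≡ 30² = 900 ≡ 7, 30^4 ≡ 7² = 49 ≡ 2, 30^8 ≡ 2² = 4, 30^16 ≡ 4² = 16. Since 27 = 16 + 8 + 2 + 1, 30^27 ≡ 16·4·7·30: 16·4 = 64 ≡ 17, then 17·7 = 119 ≡ 25, then 25·30 = 750 ≡ 45. So 30^27 ≡ 45 (mod 47).
Hence σ⁻¹(30) = 45.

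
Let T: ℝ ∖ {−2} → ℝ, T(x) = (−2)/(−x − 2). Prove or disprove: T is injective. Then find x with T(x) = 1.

0

Suppose T(x_1) = T(x_2). Cross-multiplying: (−2)(−x_2 − 2) = (−2)(−x_1 − 2).
Expanding both sides and cancelling the symmetric terms leaves −2·(x_1 − x_2) = 0. Since −2 ≠ 0, x_1 = x_2. So T is injective.
Solving T(x) = 1: cross-multiplying gives −2 = 1(−x − 2), which rearranges to 1x = 0, so x = 0.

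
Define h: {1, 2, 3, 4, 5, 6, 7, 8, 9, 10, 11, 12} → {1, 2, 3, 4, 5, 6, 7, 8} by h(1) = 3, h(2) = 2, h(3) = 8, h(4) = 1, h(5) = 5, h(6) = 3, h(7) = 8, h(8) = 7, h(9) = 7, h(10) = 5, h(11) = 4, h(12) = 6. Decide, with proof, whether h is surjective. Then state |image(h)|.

8

Every element of the codomain has a preimage: 1 = h(4), 2 = h(2), 3 = h(1), 4 = h(11), 5 = h(5), 6 = h(12), 7 = h(8), 8 = h(3).
Thus h is surjective.
The image of h is {1, 2, 3, 4, 5, 6, 7, 8}, which has 8 elements.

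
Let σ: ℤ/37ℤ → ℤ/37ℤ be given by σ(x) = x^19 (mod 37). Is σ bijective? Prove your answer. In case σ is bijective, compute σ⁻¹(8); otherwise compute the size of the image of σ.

29

Since 37 is prime, the nonzero elements of ℤ/37ℤ form a cyclic group of order 36.
As gcd(19, 36) = 1, raising to the 19th power is a bijection on this group: if u^19 ≡ v^19 then (uv^{−1})^19 = 1, and the only element of order dividing gcd(19, 36) = 1 is 1, so u = v.
With σ(0) = 0 this makes σ injective on all of ℤ/37ℤ, hence bijective (finite equal-size domain and codomain). In particular σ is bijective.
Since σ is bijective, we find the preimage of 8. The inverse of x ↦ x^19 on (ℤ/37ℤ)^× is x ↦ x^19, because 19·19 = 361 = 10·36 + 1 ≡ 1 (mod 36) and x^{36} = 1 for x ≠ 0 (Fermat). So σ⁻¹(8) = 8^19 mod 37.
Repeated squaring mod 37: 8^1 ≡ 8, 8^2 ≡ 8² = 64 ≡ 27, 8^4 ≡ 27² = 729 ≡ 26, 8^8 ≡ 26² = 676 ≡ 10, 8^16 ≡ 10² = 100 ≡ 26. Since 19 = 16 + 2 + 1, 8^19 ≡ 26·27·8: 26·27 = 702 ≡ 36, then 36·8 = 288 ≡ 29. So 8^19 ≡ 29 (mod 37).
Hence σ⁻¹(8) = 29.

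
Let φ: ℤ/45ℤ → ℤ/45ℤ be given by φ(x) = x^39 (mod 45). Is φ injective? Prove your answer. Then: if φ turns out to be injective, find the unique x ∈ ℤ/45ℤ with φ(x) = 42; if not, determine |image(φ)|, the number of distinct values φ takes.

φ(0) = 0^39 = 0.
φ(15): Repeated squaring mod 45: 15^1 ≡ 15, 15^2 ≡ 15² = 225 ≡ 0, 15^4 ≡ 0² = 0, 15^8 ≡ 0² = 0, 15^16 ≡ 0² = 0, 15^32 ≡ 0² = 0. Since 39 = 32 + 4 + 2 + 1, 15^39 ≡ 0·0·0·15: 0·0 = 0, then 0·0 = 0, then 0·15 = 0. So 15^39 ≡ 0 (mod 45).
So φ(0) = φ(15) = 0 while 0 ≠ 15, therefore φ is not injective.
Since φ is not injective, we determine |image(φ)|. Computing x^39 mod 45 for each x (by repeated squaring, reducing mod 45 at every step), the values φ(0), φ(1), …, φ(44) are: 0, 1, 8, 27, 19, 35, 36, 28, 17, 9, 10, 26, 18, 37, 44, 0, 1, 8, 27, 19, 35, 36, 28, 17, 9, 10, 26, 18, 37, 44, 0, 1, 8, 27, 19, 35, 36, 28, 17, 9, 10, 26, 18, 37, 44.
The distinct values are {0, 1, 8, 9, 10, 17, 18, 19, 26, 27, 28, 35, 36, 37, 44}; there are 15 of them.

15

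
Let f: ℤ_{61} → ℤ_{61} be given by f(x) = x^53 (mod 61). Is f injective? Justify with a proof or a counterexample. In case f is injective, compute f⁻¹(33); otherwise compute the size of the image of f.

Since 61 is prime, the nonzero elements of ℤ_{61} form a cyclic group of order 60.
As gcd(53, 60) = 1, raising to the 53rd power is a bijection on this group: if x_1^53 ≡ x_2^53 then (x_1x_2^{−1})^53 = 1, and the only element of order dividing gcd(53, 60) = 1 is 1, so x_1 = x_2.
With f(0) = 0 this makes f injective on all of ℤ_{61}, hence bijective (finite equal-size domain and codomain). In particular f is injective.
Since f is injective, we find the preimage of 33. The inverse of x ↦ x^53 on (ℤ_{61})^× is x ↦ x^17, because 53·17 = 901 = 15·60 + 1 ≡ 1 (mod 60) and x^{60} = 1 for x ≠ 0 (Fermat). So f⁻¹(33) = 33^17 mod 61.
Repeated squaring mod 61: 33^1 ≡ 33, 33^2 ≡ 33² = 1089 ≡ 52, 33^4 ≡ 52² = 2704 ≡ 20, 33^8 ≡ 20² = 400 ≡ 34, 33^16 ≡ 34² = 1156 ≡ 58. Since 17 = 16 + 1, 33^17 ≡ 58·33: 58·33 = 1914 ≡ 23. So 33^17 ≡ 23 (mod 61).
Hence f⁻¹(33) = 23.

23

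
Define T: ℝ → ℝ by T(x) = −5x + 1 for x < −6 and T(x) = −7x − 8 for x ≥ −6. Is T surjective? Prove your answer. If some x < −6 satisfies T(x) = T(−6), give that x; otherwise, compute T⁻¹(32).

-33/5

Both pieces are strictly decreasing (slopes −5 and −7), so each is injective on its own interval.
The left piece maps (−∞, −6) onto (31, ∞); the right piece maps [−6, ∞) onto (−∞, 34].
The union (31, ∞) ∪ (−∞, 34] covers ℝ, so T is surjective.
For the follow-up: the images overlap, so an x < −6 with T(x) = T(−6) exists. T(−6) = 34; solving −5x + 1 = 34 for x < −6 gives x = (34 − 1)/(−5) = −33/5.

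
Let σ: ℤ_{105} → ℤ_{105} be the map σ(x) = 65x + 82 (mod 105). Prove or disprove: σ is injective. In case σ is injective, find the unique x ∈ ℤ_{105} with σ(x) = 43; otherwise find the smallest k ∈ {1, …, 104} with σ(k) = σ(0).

We have gcd(65, 105) = 5 > 1. Taking u = 0 and v = 21: σ(0) = 82 and σ(21) = 65·21 + 82 = 1447 ≡ 82 (mod 105).
So σ(0) = σ(21) while 0 ≠ 21, therefore σ is not injective.
Since σ is not injective, we find the least positive k with σ(k) = σ(0): this means 65k ≡ 0 (mod 105), i.e. 105 ∣ 65k. Since gcd(65, 105) = 5, dividing through by 5 this holds exactly when 21 ∣ 13k, and as gcd(13, 21) = 1, exactly when 21 ∣ k.
The smallest positive such k is 21.

21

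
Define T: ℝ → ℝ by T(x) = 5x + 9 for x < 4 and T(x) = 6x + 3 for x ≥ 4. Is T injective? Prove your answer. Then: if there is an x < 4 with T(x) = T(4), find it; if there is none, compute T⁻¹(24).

Both pieces are strictly increasing (slopes 5 and 6), so each is injective on its own interval.
The left piece maps (−∞, 4) onto (−∞, 29); the right piece maps [4, ∞) onto [27, ∞).
These images overlap. In particular T(4) = 27 (right piece), and solving 5x + 9 = 27 on the left piece gives x = 18/5 < 4.
So T(18/5) = T(4) with 18/5 ≠ 4, and T is not injective. This x = 18/5 is the requested value below 4.

18/5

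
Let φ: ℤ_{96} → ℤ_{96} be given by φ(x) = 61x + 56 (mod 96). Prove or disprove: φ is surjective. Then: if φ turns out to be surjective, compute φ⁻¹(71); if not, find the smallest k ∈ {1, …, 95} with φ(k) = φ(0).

27

Since gcd(61, 96) = 1, 61 is invertible modulo 96. Euclid's algorithm: 96 = 1·61 + 35, 61 = 1·35 + 26, 35 = 1·26 + 9, 26 = 2·9 + 8, 9 = 1·8 + 1; back-substituting gives 1 = 85·61 − 54·96, so 61⁻¹ ≡ 85 (mod 96).
Then y ↦ 85(y − 56) is a two-sided inverse to φ, so every y ∈ ℤ_{96} has a preimage.
Therefore φ is surjective.
Since φ is surjective, we find φ⁻¹(71): we need 61x ≡ 71 − 56 ≡ 15 (mod 96). Using 61⁻¹ = 85: x ≡ 85·15 = 1275 = 13·96 + 27, so x = 27.
Check: φ(27) = 61·27 + 56 = 1703 = 17·96 + 71 ≡ 71 (mod 96).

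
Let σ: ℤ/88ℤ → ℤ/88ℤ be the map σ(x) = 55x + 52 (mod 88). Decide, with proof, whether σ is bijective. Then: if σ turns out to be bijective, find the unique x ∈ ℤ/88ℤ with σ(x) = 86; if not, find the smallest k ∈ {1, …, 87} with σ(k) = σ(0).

8

Recall: σ is injective when σ(u) = σ(v) forces u = v.
We have gcd(55, 88) = 11 > 1. Taking u = 0 and v = 8: σ(0) = 52 and σ(8) = 55·8 + 52 = 492 ≡ 52 (mod 88).
So σ(0) = σ(8) while 0 ≠ 8, therefore σ is not injective, hence not bijective.
Since σ is not bijective, we find the least positive k with σ(k) = σ(0): this means 55k ≡ 0 (mod 88), i.e. 88 ∣ 55k. Since gcd(55, 88) = 11, dividing through by 11 this holds exactly when 8 ∣ 5k, and as gcd(5, 8) = 1, exactly when 8 ∣ k.
The smallest positive such k is 8.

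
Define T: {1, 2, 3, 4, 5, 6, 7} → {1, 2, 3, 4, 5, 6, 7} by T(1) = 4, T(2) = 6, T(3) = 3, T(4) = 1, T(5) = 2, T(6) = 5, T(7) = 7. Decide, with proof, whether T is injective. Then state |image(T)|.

The values T(1), …, T(7) are 4, 6, 3, 1, 2, 5, 7 — all distinct.
So T(s) = T(t) only when s = t, and T is injective.
The image of T is {1, 2, 3, 4, 5, 6, 7}, which has 7 elements.

7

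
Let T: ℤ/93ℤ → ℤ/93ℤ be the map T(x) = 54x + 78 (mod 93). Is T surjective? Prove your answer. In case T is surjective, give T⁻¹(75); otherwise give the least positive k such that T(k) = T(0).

Since gcd(54, 93) = 3, we have 54x ≡ 0 (mod 3) for all x, so T(x) ≡ 0 (mod 3).
But 1 ≢ 0 (mod 3), so 1 ∈ ℤ/93ℤ has no preimage. Thus T is not surjective.
Since T is not surjective, we find the least positive k with T(k) = T(0): this means 54k ≡ 0 (mod 93), i.e. 93 ∣ 54k. Since gcd(54, 93) = 3, dividing through by 3 this holds exactly when 31 ∣ 18k, and as gcd(18, 31) = 1, exactly when 31 ∣ k.
The smallest positive such k is 31.

31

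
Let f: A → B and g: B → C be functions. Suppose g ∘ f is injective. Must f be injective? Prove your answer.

injective

Suppose f(x_1) = f(x_2). Applying g: (g ∘ f)(x_1) = (g ∘ f)(x_2). Since g ∘ f is injective, x_1 = x_2. Thus f is injective.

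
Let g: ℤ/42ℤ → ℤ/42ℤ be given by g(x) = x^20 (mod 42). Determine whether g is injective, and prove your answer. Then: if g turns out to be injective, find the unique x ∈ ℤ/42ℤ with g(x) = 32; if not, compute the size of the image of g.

16

g(4): Repeated squaring mod 42: 4^1 ≡ 4, 4^2 ≡ 4² = 16, 4^4 ≡ 16² = 256 ≡ 4, 4^8 ≡ 4² = 16, 4^16 ≡ 16² = 256 ≡ 4. Since 20 = 16 + 4, 4^20 ≡ 4·4: 4·4 = 16. So 4^20 ≡ 16 (mod 42).
g(10): Repeated squaring mod 42: 10^1 ≡ 10, 10^2 ≡ 10² = 100 ≡ 16, 10^4 ≡ 16² = 256 ≡ 4, 10^8 ≡ 4² = 16, 10^16 ≡ 16² = 256 ≡ 4. Since 20 = 16 + 4, 10^20 ≡ 4·4: 4·4 = 16. So 10^20 ≡ 16 (mod 42).
So g(4) = g(10) = 16 while 4 ≠ 10, hence g is not injective.
Since g is not injective, we determine |image(g)|. Computing x^20 mod 42 for each x (by repeated squaring, reducing mod 42 at every step), the values g(0), g(1), …, g(41) are: 0, 1, 4, 9, 16, 25, 36, 7, 22, 39, 16, 37, 18, 1, 28, 15, 4, 37, 30, 25, 22, 21, 22, 25, 30, 37, 4, 15, 28, 1, 18, 37, 16, 39, 22, 7, 36, 25, 16, 9, 4, 1.
The distinct values are {0, 1, 4, 7, 9, 15, 16, 18, 21, 22, 25, 28, 30, 36, 37, 39}; there are 16 of them.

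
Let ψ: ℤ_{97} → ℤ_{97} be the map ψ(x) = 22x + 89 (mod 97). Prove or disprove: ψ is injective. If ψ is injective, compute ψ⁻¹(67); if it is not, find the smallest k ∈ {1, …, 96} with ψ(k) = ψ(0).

Recall: ψ is injective if ψ(s) = ψ(t) implies s = t.
If ψ(s) = ψ(t), then 22s ≡ 22t (mod 97). Because gcd(22, 97) = 1, we may cancel 22 to get s ≡ t (mod 97).
Hence ψ is injective.
We now compute 22⁻¹ mod 97 explicitly. Euclid's algorithm: 97 = 4·22 + 9, 22 = 2·9 + 4, 9 = 2·4 + 1; back-substituting gives 1 = 75·22 − 17·97, so 22⁻¹ ≡ 75 (mod 97).
Since ψ is injective, we find ψ⁻¹(67): we need 22x ≡ 67 − 89 ≡ 75 (mod 97). Using 22⁻¹ = 75: x ≡ 75·75 = 5625 = 57·97 + 96, so x = 96.
Check: ψ(96) = 22·96 + 89 = 2201 = 22·97 + 67 ≡ 67 (mod 97).

96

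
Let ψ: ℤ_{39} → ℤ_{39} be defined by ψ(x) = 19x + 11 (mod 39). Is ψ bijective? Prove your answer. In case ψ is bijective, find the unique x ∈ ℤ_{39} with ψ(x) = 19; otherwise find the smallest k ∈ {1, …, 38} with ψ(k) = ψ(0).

23

If ψ(a) = ψ(b), then 19a ≡ 19b (mod 39). Because gcd(19, 39) = 1, we may cancel 19 to get a ≡ b (mod 39).
We now compute 19⁻¹ mod 39 explicitly. Euclid's algorithm: 39 = 2·19 + 1; back-substituting gives 1 = 37·19 − 18·39, so 19⁻¹ ≡ 37 (mod 39).
Then y ↦ 37(y − 11) is a two-sided inverse to ψ, so every y ∈ ℤ_{39} has a preimage.
So ψ is bijective.
Since ψ is bijective, we compute ψ⁻¹(19): solve 19x + 11 ≡ 19 (mod 39), i.e. 19x ≡ 8 (mod 39).
Multiplying by 19⁻¹ = 37 gives x ≡ 37·8 = 296 = 7·39 + 23 ≡ 23 (mod 39).
Check: ψ(23) = 19·23 + 11 = 448 = 11·39 + 19 ≡ 19 (mod 39).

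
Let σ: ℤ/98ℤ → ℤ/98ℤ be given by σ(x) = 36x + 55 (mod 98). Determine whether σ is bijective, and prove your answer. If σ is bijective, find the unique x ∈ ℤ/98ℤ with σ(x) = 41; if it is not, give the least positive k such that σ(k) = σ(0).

Recall that σ is injective when σ(u) = σ(v) forces u = v.
We have gcd(36, 98) = 2 > 1. Taking u = 0 and v = 49: σ(0) = 55 and σ(49) = 36·49 + 55 = 1819 ≡ 55 (mod 98).
So σ(0) = σ(49) while 0 ≠ 49, thus σ is not injective, hence not bijective.
Since σ is not bijective, we find the least positive k with σ(k) = σ(0): this means 36k ≡ 0 (mod 98), i.e. 98 ∣ 36k. Since gcd(36, 98) = 2, dividing through by 2 this holds exactly when 49 ∣ 18k, and as gcd(18, 49) = 1, exactly when 49 ∣ k.
The smallest positive such k is 49.

49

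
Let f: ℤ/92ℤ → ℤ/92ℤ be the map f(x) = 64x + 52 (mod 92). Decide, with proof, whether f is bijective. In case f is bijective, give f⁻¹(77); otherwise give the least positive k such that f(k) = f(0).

We have gcd(64, 92) = 4 > 1. Taking s = 0 and t = 23: f(0) = 52 and f(23) = 64·23 + 52 = 1524 ≡ 52 (mod 92).
So f(0) = f(23) while 0 ≠ 23, hence f is not injective, hence not bijective.
Since f is not bijective, we find the least positive k with f(k) = f(0): this means 64k ≡ 0 (mod 92), i.e. 92 ∣ 64k. Since gcd(64, 92) = 4, dividing through by 4 this holds exactly when 23 ∣ 16k, and as gcd(16, 23) = 1, exactly when 23 ∣ k.
The smallest positive such k is 23.

23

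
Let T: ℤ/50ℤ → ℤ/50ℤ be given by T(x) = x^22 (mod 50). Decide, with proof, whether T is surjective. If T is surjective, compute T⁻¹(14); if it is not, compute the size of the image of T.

T(0) = 0^22 = 0.
T(10): Repeated squaring mod 50: 10^1 ≡ 10, 10^2 ≡ 10² = 100 ≡ 0, 10^4 ≡ 0² = 0, 10^8 ≡ 0² = 0, 10^16 ≡ 0² = 0. Since 22 = 16 + 4 + 2, 10^22 ≡ 0·0·0: 0·0 = 0, then 0·0 = 0. So 10^22 ≡ 0 (mod 50).
So T(0) = T(10) = 0 while 0 ≠ 10, so T is not injective.
A non-injective map from the 50-element set ℤ/50ℤ to itself takes at most 49 distinct values, so it cannot be surjective. Therefore T is not surjective.
Since T is not surjective, we determine |image(T)|. Computing x^22 mod 50 for each x (by repeated squaring, reducing mod 50 at every step), the values T(0), T(1), …, T(49) are: 0, 1, 4, 9, 16, 25, 36, 49, 14, 31, 0, 21, 44, 19, 46, 25, 6, 39, 24, 11, 0, 41, 34, 29, 26, 25, 26, 29, 34, 41, 0, 11, 24, 39, 6, 25, 46, 19, 44, 21, 0, 31, 14, 49, 36, 25, 16, 9, 4, 1.
The distinct values are {0, 1, 4, 6, 9, 11, 14, 16, 19, 21, 24, 25, 26, 29, 31, 34, 36, 39, 41, 44, 46, 49}; there are 22 of them.

22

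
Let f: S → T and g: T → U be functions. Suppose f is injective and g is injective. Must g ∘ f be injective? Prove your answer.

Suppose (g ∘ f)(x_1) = (g ∘ f)(x_2), i.e. g(f(x_1)) = g(f(x_2)).
Since g is injective, f(x_1) = f(x_2). Since f is injective, x_1 = x_2. Thus g ∘ f is injective.

injective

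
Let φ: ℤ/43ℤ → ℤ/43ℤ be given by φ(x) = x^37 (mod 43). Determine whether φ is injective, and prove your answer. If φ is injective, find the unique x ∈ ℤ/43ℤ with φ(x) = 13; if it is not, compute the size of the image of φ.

9

Since 43 is prime, the nonzero elements of ℤ/43ℤ form a cyclic group of order 42.
As gcd(37, 42) = 1, raising to the 37th power is a bijection on this group: if a^37 ≡ b^37 then (ab^{−1})^37 = 1, and the only element of order dividing gcd(37, 42) = 1 is 1, so a = b.
With φ(0) = 0 this makes φ injective on all of ℤ/43ℤ, hence bijective (finite equal-size domain and codomain). In particular φ is injective.
Since φ is injective, we find the preimage of 13. The inverse of x ↦ x^37 on (ℤ/43ℤ)^× is x ↦ x^25, because 37·25 = 925 = 22·42 + 1 ≡ 1 (mod 42) and x^{42} = 1 for x ≠ 0 (Fermat). So φ⁻¹(13) = 13^25 mod 43.
Repeated squaring mod 43: 13^1 ≡ 13, 13^2 ≡ 13² = 169 ≡ 40, 13^4 ≡ 40² = 1600 ≡ 9, 13^8 ≡ 9² = 81 ≡ 38, 13^16 ≡ 38² = 1444 ≡ 25. Since 25 = 16 + 8 + 1, 13^25 ≡ 25·38·13: 25·38 = 950 ≡ 4, then 4·13 = 52 ≡ 9. So 13^25 ≡ 9 (mod 43).
Hence φ⁻¹(13) = 9.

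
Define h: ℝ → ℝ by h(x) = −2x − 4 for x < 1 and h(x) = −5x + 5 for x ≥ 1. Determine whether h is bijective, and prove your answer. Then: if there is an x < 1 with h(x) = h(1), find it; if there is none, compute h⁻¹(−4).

Both pieces are strictly decreasing (slopes −2 and −5), so each is injective on its own interval.
The left piece maps (−∞, 1) onto (−6, ∞); the right piece maps [1, ∞) onto (−∞, 0].
These images overlap. In particular h(1) = 0 (right piece), and solving −2x − 4 = 0 on the left piece gives x = −2 < 1.
So h(−2) = h(1) with −2 ≠ 1, and h is not injective, hence not bijective. This x = −2 is the requested value below 1.

-2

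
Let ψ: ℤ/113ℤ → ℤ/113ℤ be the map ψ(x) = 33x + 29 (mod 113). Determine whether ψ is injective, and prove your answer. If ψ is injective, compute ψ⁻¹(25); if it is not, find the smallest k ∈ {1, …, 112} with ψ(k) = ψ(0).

17

By definition, ψ is injective if ψ(x_1) = ψ(x_2) implies x_1 = x_2.
Suppose ψ(x_1) = ψ(x_2) in ℤ/113ℤ. Then 33x_1 + 29 ≡ 33x_2 + 29 (mod 113), therefore 33(x_1 − x_2) ≡ 0 (mod 113).
Since gcd(33, 113) = 1, 33 is invertible modulo 113, so x_1 − x_2 ≡ 0 (mod 113), i.e. x_1 = x_2.
Therefore ψ is injective.
We now compute 33⁻¹ mod 113 explicitly. Euclid's algorithm: 113 = 3·33 + 14, 33 = 2·14 + 5, 14 = 2·5 + 4, 5 = 1·4 + 1; back-substituting gives 1 = 24·33 − 7·113, so 33⁻¹ ≡ 24 (mod 113).
Since ψ is injective, we find ψ⁻¹(25): we need 33x ≡ 25 − 29 ≡ 109 (mod 113). Using 33⁻¹ = 24: x ≡ 24·109 = 2616 = 23·113 + 17, so x = 17.
Check: ψ(17) = 33·17 + 29 = 590 = 5·113 + 25 ≡ 25 (mod 113).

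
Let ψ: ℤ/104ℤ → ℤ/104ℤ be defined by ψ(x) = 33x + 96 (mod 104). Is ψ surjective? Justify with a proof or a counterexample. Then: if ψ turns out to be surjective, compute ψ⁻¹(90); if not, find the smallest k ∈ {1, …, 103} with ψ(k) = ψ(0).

Recall that surjectivity means every element of the codomain has a preimage under ψ.
Since gcd(33, 104) = 1, 33 is invertible modulo 104. Euclid's algorithm: 104 = 3·33 + 5, 33 = 6·5 + 3, 5 = 1·3 + 2, 3 = 1·2 + 1; back-substituting gives 1 = 41·33 − 13·104, so 33⁻¹ ≡ 41 (mod 104).
For any y ∈ ℤ/104ℤ, x = 41(y − 96) mod 104 satisfies ψ(x) = 33·41(y − 96) + 96 ≡ y (since 33·41 ≡ 1 mod 104). So every y has a preimage.
So ψ is surjective.
Since ψ is surjective, we find ψ⁻¹(90): we need 33x ≡ 90 − 96 ≡ 98 (mod 104). Using 33⁻¹ = 41: x ≡ 41·98 = 4018 = 38·104 + 66, so x = 66.
Check: ψ(66) = 33·66 + 96 = 2274 = 21·104 + 90 ≡ 90 (mod 104).

66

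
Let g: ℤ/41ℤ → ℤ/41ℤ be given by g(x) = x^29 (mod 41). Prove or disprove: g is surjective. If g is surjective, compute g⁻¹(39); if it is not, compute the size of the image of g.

21

Since 41 is prime, the nonzero elements of ℤ/41ℤ form a cyclic group of order 40.
As gcd(29, 40) = 1, raising to the 29th power is a bijection on this group: if s^29 ≡ t^29 then (st^{−1})^29 = 1, and the only element of order dividing gcd(29, 40) = 1 is 1, so s = t.
With g(0) = 0 this makes g injective on all of ℤ/41ℤ, hence bijective (finite equal-size domain and codomain). In particular g is surjective.
Since g is surjective, we find the preimage of 39. The inverse of x ↦ x^29 on (ℤ/41ℤ)^× is x ↦ x^29, because 29·29 = 841 = 21·40 + 1 ≡ 1 (mod 40) and x^{40} = 1 for x ≠ 0 (Fermat). So g⁻¹(39) = 39^29 mod 41.
Repeated squaring mod 41: 39^1 ≡ 39, 39^2 ≡ 39² = 1521 ≡ 4, 39^4 ≡ 4² = 16, 39^8 ≡ 16² = 256 ≡ 10, 39^16 ≡ 10² = 100 ≡ 18. Since 29 = 16 + 8 + 4 + 1, 39^29 ≡ 18·10·16·39: 18·10 = 180 ≡ 16, then 16·16 = 256 ≡ 10, then 10·39 = 390 ≡ 21. So 39^29 ≡ 21 (mod 41).
Hence g⁻¹(39) = 21.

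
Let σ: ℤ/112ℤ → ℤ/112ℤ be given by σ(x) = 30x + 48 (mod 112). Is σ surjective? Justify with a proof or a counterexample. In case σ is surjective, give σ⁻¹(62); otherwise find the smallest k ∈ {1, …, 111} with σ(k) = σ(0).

56

Since gcd(30, 112) = 2, we have 30x ≡ 0 (mod 2) for all x, so σ(x) ≡ 0 (mod 2).
But 1 ≢ 0 (mod 2), so 1 ∈ ℤ/112ℤ has no preimage. Thus σ is not surjective.
Since σ is not surjective, we find the least positive k with σ(k) = σ(0): this means 30k ≡ 0 (mod 112), i.e. 112 ∣ 30k. Since gcd(30, 112) = 2, dividing through by 2 this holds exactly when 56 ∣ 15k, and as gcd(15, 56) = 1, exactly when 56 ∣ k.
The smallest positive such k is 56.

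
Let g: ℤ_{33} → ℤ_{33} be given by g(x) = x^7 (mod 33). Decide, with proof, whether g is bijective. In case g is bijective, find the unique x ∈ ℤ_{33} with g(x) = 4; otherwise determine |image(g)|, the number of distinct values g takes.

31

Computing x^7 mod 33 for each x (by repeated squaring, reducing mod 33 at every step), the values g(0), g(1), …, g(32) are: 0, 1, 29, 9, 16, 14, 30, 28, 2, 15, 10, 11, 12, 7, 20, 27, 25, 8, 6, 13, 26, 21, 22, 23, 18, 31, 5, 3, 19, 17, 24, 4, 32.
Every element of ℤ_{33} appears exactly once in this list, so g is a bijection, and in particular bijective.
Since g is bijective, we read off the preimage of 4 from the same table: g(31) = 4, so g⁻¹(4) = 31.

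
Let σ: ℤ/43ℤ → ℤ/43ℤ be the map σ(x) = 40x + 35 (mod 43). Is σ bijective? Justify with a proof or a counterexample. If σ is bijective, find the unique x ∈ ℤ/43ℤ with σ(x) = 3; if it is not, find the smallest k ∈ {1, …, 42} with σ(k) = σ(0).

25

Suppose σ(x_1) = σ(x_2) in ℤ/43ℤ. Then 40x_1 + 35 ≡ 40x_2 + 35 (mod 43), thus 40(x_1 − x_2) ≡ 0 (mod 43).
Since gcd(40, 43) = 1, 40 is invertible modulo 43, hence x_1 − x_2 ≡ 0 (mod 43), i.e. x_1 = x_2.
We now compute 40⁻¹ mod 43 explicitly. Euclid's algorithm: 43 = 1·40 + 3, 40 = 13·3 + 1; back-substituting gives 1 = 14·40 − 13·43, so 40⁻¹ ≡ 14 (mod 43).
For any y ∈ ℤ/43ℤ, x = 14(y − 35) mod 43 satisfies σ(x) = 40·14(y − 35) + 35 ≡ y (since 40·14 ≡ 1 mod 43). So every y has a preimage.
Therefore σ is bijective.
Since σ is bijective, we find σ⁻¹(3): we need 40x ≡ 3 − 35 ≡ 11 (mod 43). Using 40⁻¹ = 14: x ≡ 14·11 = 154 = 3·43 + 25, so x = 25.
Check: σ(25) = 40·25 + 35 = 1035 = 24·43 + 3 ≡ 3 (mod 43).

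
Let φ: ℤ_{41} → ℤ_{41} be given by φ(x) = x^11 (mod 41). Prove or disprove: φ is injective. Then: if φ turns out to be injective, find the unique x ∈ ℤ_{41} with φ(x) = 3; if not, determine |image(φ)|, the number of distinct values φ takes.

Since 41 is prime, the nonzero elements of ℤ_{41} form a cyclic group of order 40.
As gcd(11, 40) = 1, raising to the 11th power is a bijection on this group: if x_1^11 ≡ x_2^11 then (x_1x_2^{−1})^11 = 1, and the only element of order dividing gcd(11, 40) = 1 is 1, so x_1 = x_2.
With φ(0) = 0 this makes φ injective on all of ℤ_{41}, hence bijective (finite equal-size domain and codomain). In particular φ is injective.
Since φ is injective, we find the preimage of 3. The inverse of x ↦ x^11 on (ℤ_{41})^× is x ↦ x^11, because 11·11 = 121 = 3·40 + 1 ≡ 1 (mod 40) and x^{40} = 1 for x ≠ 0 (Fermat). So φ⁻¹(3) = 3^11 mod 41.
Repeated squaring mod 41: 3^1 ≡ 3, 3^2 ≡ 3² = 9, 3^4 ≡ 9² = 81 ≡ 40, 3^8 ≡ 40² = 1600 ≡ 1. Since 11 = 8 + 2 + 1, 3^11 ≡ 1·9·3: 1·9 = 9, then 9·3 = 27. So 3^11 ≡ 27 (mod 41).
Hence φ⁻¹(3) = 27.

27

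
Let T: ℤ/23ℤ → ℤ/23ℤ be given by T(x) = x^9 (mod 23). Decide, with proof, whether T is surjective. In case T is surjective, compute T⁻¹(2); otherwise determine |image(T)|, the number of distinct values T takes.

9

Since 23 is prime, the nonzero elements of ℤ/23ℤ form a cyclic group of order 22.
As gcd(9, 22) = 1, raising to the 9th power is a bijection on this group: if s^9 ≡ t^9 then (st^{−1})^9 = 1, and the only element of order dividing gcd(9, 22) = 1 is 1, so s = t.
With T(0) = 0 this makes T injective on all of ℤ/23ℤ, hence bijective (finite equal-size domain and codomain). In particular T is surjective.
Since T is surjective, we find the preimage of 2. The inverse of x ↦ x^9 on (ℤ/23ℤ)^× is x ↦ x^5, because 9·5 = 45 = 2·22 + 1 ≡ 1 (mod 22) and x^{22} = 1 for x ≠ 0 (Fermat). So T⁻¹(2) = 2^5 mod 23.
Repeated squaring mod 23: 2^1 ≡ 2, 2^2 ≡ 2² = 4, 2^4 ≡ 4² = 16. Since 5 = 4 + 1, 2^5 ≡ 16·2: 16·2 = 32 ≡ 9. So 2^5 ≡ 9 (mod 23).
Hence T⁻¹(2) = 9.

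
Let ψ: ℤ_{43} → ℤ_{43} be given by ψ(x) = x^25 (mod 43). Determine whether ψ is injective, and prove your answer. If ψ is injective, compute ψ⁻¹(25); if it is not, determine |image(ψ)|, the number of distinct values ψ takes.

Since 43 is prime, the nonzero elements of ℤ_{43} form a cyclic group of order 42.
As gcd(25, 42) = 1, raising to the 25th power is a bijection on this group: if s^25 ≡ t^25 then (st^{−1})^25 = 1, and the only element of order dividing gcd(25, 42) = 1 is 1, so s = t.
With ψ(0) = 0 this makes ψ injective on all of ℤ_{43}, hence bijective (finite equal-size domain and codomain). In particular ψ is injective.
Since ψ is injective, we find the preimage of 25. The inverse of x ↦ x^25 on (ℤ_{43})^× is x ↦ x^37, because 25·37 = 925 = 22·42 + 1 ≡ 1 (mod 42) and x^{42} = 1 for x ≠ 0 (Fermat). So ψ⁻¹(25) = 25^37 mod 43.
Repeated squaring mod 43: 25^1 ≡ 25, 25^2 ≡ 25² = 625 ≡ 23, 25^4 ≡ 23² = 529 ≡ 13, 25^8 ≡ 13² = 169 ≡ 40, 25^16 ≡ 40² = 1600 ≡ 9, 25^32 ≡ 9² = 81 ≡ 38. Since 37 = 32 + 4 + 1, 25^37 ≡ 38·13·25: 38·13 = 494 ≡ 21, then 21·25 = 525 ≡ 9. So 25^37 ≡ 9 (mod 43).
Hence ψ⁻¹(25) = 9.

9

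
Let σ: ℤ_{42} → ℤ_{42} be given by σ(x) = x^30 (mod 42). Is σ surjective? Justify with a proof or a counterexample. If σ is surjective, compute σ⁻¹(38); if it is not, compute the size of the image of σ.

σ(2): Repeated squaring mod 42: 2^1 ≡ 2, 2^2 ≡ 2² = 4, 2^4 ≡ 4² = 16, 2^8 ≡ 16² = 256 ≡ 4, 2^16 ≡ 4² = 16. Since 30 = 16 + 8 + 4 + 2, 2^30 ≡ 16·4·16·4: 16·4 = 64 ≡ 22, then 22·16 = 352 ≡ 16, then 16·4 = 64 ≡ 22. So 2^30 ≡ 22 (mod 42).
σ(4): Repeated squaring mod 42: 4^1 ≡ 4, 4^2 ≡ 4² = 16, 4^4 ≡ 16² = 256 ≡ 4, 4^8 ≡ 4² = 16, 4^16 ≡ 16² = 256 ≡ 4. Since 30 = 16 + 8 + 4 + 2, 4^30 ≡ 4·16·4·16: 4·16 = 64 ≡ 22, then 22·4 = 88 ≡ 4, then 4·16 = 64 ≡ 22. So 4^30 ≡ 22 (mod 42).
So σ(2) = σ(4) = 22 while 2 ≠ 4, therefore σ is not injective.
A non-injective map from the 42-element set ℤ_{42} to itself takes at most 41 distinct values, so it cannot be surjective. Therefore σ is not surjective.
Since σ is not surjective, we determine |image(σ)|. Computing x^30 mod 42 for each x (by repeated squaring, reducing mod 42 at every step), the values σ(0), σ(1), …, σ(41) are: 0, 1, 22, 15, 22, 1, 36, 7, 22, 15, 22, 1, 36, 1, 28, 15, 22, 1, 36, 1, 22, 21, 22, 1, 36, 1, 22, 15, 28, 1, 36, 1, 22, 15, 22, 7, 36, 1, 22, 15, 22, 1.
The distinct values are {0, 1, 7, 15, 21, 22, 28, 36}; there are 8 of them.

8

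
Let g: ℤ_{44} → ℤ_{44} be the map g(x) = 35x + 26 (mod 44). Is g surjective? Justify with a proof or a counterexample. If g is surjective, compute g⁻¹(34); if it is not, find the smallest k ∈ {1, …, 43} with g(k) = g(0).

Since gcd(35, 44) = 1, 35 is invertible modulo 44. Euclid's algorithm: 44 = 1·35 + 9, 35 = 3·9 + 8, 9 = 1·8 + 1; back-substituting gives 1 = 39·35 − 31·44, so 35⁻¹ ≡ 39 (mod 44).
For any y ∈ ℤ_{44}, x = 39(y − 26) mod 44 satisfies g(x) = 35·39(y − 26) + 26 ≡ y (since 35·39 ≡ 1 mod 44). So every y has a preimage.
Hence g is surjective.
Since g is surjective, we compute g⁻¹(34): solve 35x + 26 ≡ 34 (mod 44), i.e. 35x ≡ 8 (mod 44).
Multiplying by 35⁻¹ = 39 gives x ≡ 39·8 = 312 = 7·44 + 4 ≡ 4 (mod 44).
Check: g(4) = 35·4 + 26 = 166 = 3·44 + 34 ≡ 34 (mod 44).

4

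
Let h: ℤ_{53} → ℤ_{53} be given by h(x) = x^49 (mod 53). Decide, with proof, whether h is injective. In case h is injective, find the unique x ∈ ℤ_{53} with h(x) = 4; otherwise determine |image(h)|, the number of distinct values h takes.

Since 53 is prime, the nonzero elements of ℤ_{53} form a cyclic group of order 52.
As gcd(49, 52) = 1, raising to the 49th power is a bijection on this group: if u^49 ≡ v^49 then (uv^{−1})^49 = 1, and the only element of order dividing gcd(49, 52) = 1 is 1, so u = v.
With h(0) = 0 this makes h injective on all of ℤ_{53}, hence bijective (finite equal-size domain and codomain). In particular h is injective.
Since h is injective, we find the preimage of 4. The inverse of x ↦ x^49 on (ℤ_{53})^× is x ↦ x^17, because 49·17 = 833 = 16·52 + 1 ≡ 1 (mod 52) and x^{52} = 1 for x ≠ 0 (Fermat). So h⁻¹(4) = 4^17 mod 53.
Repeated squaring mod 53: 4^1 ≡ 4, 4^2 ≡ 4² = 16, 4^4 ≡ 16² = 256 ≡ 44, 4^8 ≡ 44² = 1936 ≡ 28, 4^16 ≡ 28² = 784 ≡ 42. Since 17 = 16 + 1, 4^17 ≡ 42·4: 42·4 = 168 ≡ 9. So 4^17 ≡ 9 (mod 53).
Hence h⁻¹(4) = 9.

9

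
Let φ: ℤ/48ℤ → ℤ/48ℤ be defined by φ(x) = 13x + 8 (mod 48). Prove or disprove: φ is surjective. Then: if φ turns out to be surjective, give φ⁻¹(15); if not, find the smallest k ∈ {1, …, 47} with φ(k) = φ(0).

Since gcd(13, 48) = 1, 13 is invertible modulo 48. Euclid's algorithm: 48 = 3·13 + 9, 13 = 1·9 + 4, 9 = 2·4 + 1; back-substituting gives 1 = 37·13 − 10·48, so 13⁻¹ ≡ 37 (mod 48).
Then y ↦ 37(y − 8) is a two-sided inverse to φ, so every y ∈ ℤ/48ℤ has a preimage.
Therefore φ is surjective.
Since φ is surjective, we compute φ⁻¹(15): solve 13x + 8 ≡ 15 (mod 48), i.e. 13x ≡ 7 (mod 48).
Multiplying by 13⁻¹ = 37 gives x ≡ 37·7 = 259 = 5·48 + 19 ≡ 19 (mod 48).
Check: φ(19) = 13·19 + 8 = 255 = 5·48 + 15 ≡ 15 (mod 48).

19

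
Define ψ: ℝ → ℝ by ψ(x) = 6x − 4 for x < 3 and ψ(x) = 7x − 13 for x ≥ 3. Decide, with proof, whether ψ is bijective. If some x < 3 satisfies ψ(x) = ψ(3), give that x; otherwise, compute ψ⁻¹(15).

Both pieces are strictly increasing (slopes 6 and 7), so each is injective on its own interval.
The left piece maps (−∞, 3) onto (−∞, 14); the right piece maps [3, ∞) onto [8, ∞).
These images overlap. In particular ψ(3) = 8 (right piece), and solving 6x − 4 = 8 on the left piece gives x = 2 < 3.
So ψ(2) = ψ(3) with 2 ≠ 3, and ψ is not injective, hence not bijective. This x = 2 is the requested value below 3.

2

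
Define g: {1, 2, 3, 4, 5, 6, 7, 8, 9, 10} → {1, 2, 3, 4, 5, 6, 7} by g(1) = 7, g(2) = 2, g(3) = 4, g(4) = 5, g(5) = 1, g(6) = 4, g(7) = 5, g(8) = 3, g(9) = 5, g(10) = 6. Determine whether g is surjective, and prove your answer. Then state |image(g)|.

Every element of the codomain has a preimage: 1 = g(5), 2 = g(2), 3 = g(8), 4 = g(3), 5 = g(4), 6 = g(10), 7 = g(1).
So g is surjective.
The image of g is {1, 2, 3, 4, 5, 6, 7}, which has 7 elements.

7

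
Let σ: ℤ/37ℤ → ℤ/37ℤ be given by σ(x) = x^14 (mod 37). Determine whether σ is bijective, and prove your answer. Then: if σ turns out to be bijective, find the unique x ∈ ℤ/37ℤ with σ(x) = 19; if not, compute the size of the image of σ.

19

σ(18): Repeated squaring mod 37: 18^1 ≡ 18, 18^2 ≡ 18² = 324 ≡ 28, 18^4 ≡ 28² = 784 ≡ 7, 18^8 ≡ 7² = 49 ≡ 12. Since 14 = 8 + 4 + 2, 18^14 ≡ 12·7·28: 12·7 = 84 ≡ 10, then 10·28 = 280 ≡ 21. So 18^14 ≡ 21 (mod 37).
σ(19): Repeated squaring mod 37: 19^1 ≡ 19, 19^2 ≡ 19² = 361 ≡ 28, 19^4 ≡ 28² = 784 ≡ 7, 19^8 ≡ 7² = 49 ≡ 12. Since 14 = 8 + 4 + 2, 19^14 ≡ 12·7·28: 12·7 = 84 ≡ 10, then 10·28 = 280 ≡ 21. So 19^14 ≡ 21 (mod 37).
So σ(18) = σ(19) = 21 while 18 ≠ 19, therefore σ is not injective, hence not bijective.
Since σ is not bijective, we determine |image(σ)|. Computing x^14 mod 37 for each x (by repeated squaring, reducing mod 37 at every step), the values σ(0), σ(1), …, σ(36) are: 0, 1, 30, 16, 12, 28, 36, 9, 27, 34, 26, 10, 7, 25, 11, 4, 33, 3, 21, 21, 3, 33, 4, 11, 25, 7, 10, 26, 34, 27, 9, 36, 28, 12, 16, 30, 1.
The distinct values are {0, 1, 3, 4, 7, 9, 10, 11, 12, 16, 21, 25, 26, 27, 28, 30, 33, 34, 36}; there are 19 of them.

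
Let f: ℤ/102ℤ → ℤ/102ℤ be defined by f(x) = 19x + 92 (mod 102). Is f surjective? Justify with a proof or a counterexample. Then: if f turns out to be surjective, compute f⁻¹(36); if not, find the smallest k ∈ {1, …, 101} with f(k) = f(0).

40

Since gcd(19, 102) = 1, 19 is invertible modulo 102. Euclid's algorithm: 102 = 5·19 + 7, 19 = 2·7 + 5, 7 = 1·5 + 2, 5 = 2·2 + 1; back-substituting gives 1 = 43·19 − 8·102, so 19⁻¹ ≡ 43 (mod 102).
Then y ↦ 43(y − 92) is a two-sided inverse to f, so every y ∈ ℤ/102ℤ has a preimage.
Hence f is surjective.
Since f is surjective, we compute f⁻¹(36): solve 19x + 92 ≡ 36 (mod 102), i.e. 19x ≡ 46 (mod 102).
Multiplying by 19⁻¹ = 43 gives x ≡ 43·46 = 1978 = 19·102 + 40 ≡ 40 (mod 102).
Check: f(40) = 19·40 + 92 = 852 = 8·102 + 36 ≡ 36 (mod 102).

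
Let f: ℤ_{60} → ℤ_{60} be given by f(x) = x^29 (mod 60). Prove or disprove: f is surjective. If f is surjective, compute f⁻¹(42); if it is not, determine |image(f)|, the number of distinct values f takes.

f(0) = 0^29 = 0.
f(30): Repeated squaring mod 60: 30^1 ≡ 30, 30^2 ≡ 30² = 900 ≡ 0, 30^4 ≡ 0² = 0, 30^8 ≡ 0² = 0, 30^16 ≡ 0² = 0. Since 29 = 16 + 8 + 4 + 1, 30^29 ≡ 0·0·0·30: 0·0 = 0, then 0·0 = 0, then 0·30 = 0. So 30^29 ≡ 0 (mod 60).
So f(0) = f(30) = 0 while 0 ≠ 30, hence f is not injective.
A non-injective map from the 60-element set ℤ_{60} to itself takes at most 59 distinct values, so it cannot be surjective. So f is not surjective.
Since f is not surjective, we determine |image(f)|. Computing x^29 mod 60 for each x (by repeated squaring, reducing mod 60 at every step), the values f(0), f(1), …, f(59) are: 0, 1, 32, 3, 4, 5, 36, 7, 8, 9, 40, 11, 12, 13, 44, 15, 16, 17, 48, 19, 20, 21, 52, 23, 24, 25, 56, 27, 28, 29, 0, 31, 32, 33, 4, 35, 36, 37, 8, 39, 40, 41, 12, 43, 44, 45, 16, 47, 48, 49, 20, 51, 52, 53, 24, 55, 56, 57, 28, 59.
The distinct values are {0, 1, 3, 4, 5, 7, 8, 9, 11, 12, 13, 15, 16, 17, 19, 20, 21, 23, 24, 25, 27, 28, 29, 31, 32, 33, 35, 36, 37, 39, 40, 41, 43, 44, 45, 47, 48, 49, 51, 52, 53, 55, 56, 57, 59}; there are 45 of them.

45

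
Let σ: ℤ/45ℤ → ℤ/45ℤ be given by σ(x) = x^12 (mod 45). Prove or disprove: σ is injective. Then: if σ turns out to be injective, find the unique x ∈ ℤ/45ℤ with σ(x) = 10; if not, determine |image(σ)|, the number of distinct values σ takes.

σ(1) = 1^12 = 1.
σ(2): Repeated squaring mod 45: 2^1 ≡ 2, 2^2 ≡ 2² = 4, 2^4 ≡ 4² = 16, 2^8 ≡ 16² = 256 ≡ 31. Since 12 = 8 + 4, 2^12 ≡ 31·16: 31·16 = 496 ≡ 1. So 2^12 ≡ 1 (mod 45).
So σ(1) = σ(2) = 1 while 1 ≠ 2, hence σ is not injective.
Since σ is not injective, we determine |image(σ)|. Computing x^12 mod 45 for each x (by repeated squaring, reducing mod 45 at every step), the values σ(0), σ(1), …, σ(44) are: 0, 1, 1, 36, 1, 10, 36, 1, 1, 36, 10, 1, 36, 1, 1, 0, 1, 1, 36, 1, 10, 36, 1, 1, 36, 10, 1, 36, 1, 1, 0, 1, 1, 36, 1, 10, 36, 1, 1, 36, 10, 1, 36, 1, 1.
The distinct values are {0, 1, 10, 36}; there are 4 of them.

4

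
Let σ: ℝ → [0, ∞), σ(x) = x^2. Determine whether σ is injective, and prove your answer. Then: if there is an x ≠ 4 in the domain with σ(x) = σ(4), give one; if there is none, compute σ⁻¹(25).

-4

σ(4) = 16 = (−4)^2 = σ(−4) (since 2 is even), with 4 ≠ −4. So σ is not injective.
For the follow-up, such an x exists: taking x = −4 ∈ ℝ gives σ(−4) = 16 = σ(4) with −4 ≠ 4.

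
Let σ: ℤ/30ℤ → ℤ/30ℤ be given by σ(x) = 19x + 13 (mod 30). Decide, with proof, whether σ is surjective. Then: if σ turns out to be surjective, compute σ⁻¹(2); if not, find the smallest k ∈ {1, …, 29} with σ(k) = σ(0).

1

Recall: surjectivity means every element of the codomain has a preimage under σ.
Since gcd(19, 30) = 1, 19 is invertible modulo 30. Euclid's algorithm: 30 = 1·19 + 11, 19 = 1·11 + 8, 11 = 1·8 + 3, 8 = 2·3 + 2, 3 = 1·2 + 1; back-substituting gives 1 = 19·19 − 12·30, so 19⁻¹ ≡ 19 (mod 30).
Then y ↦ 19(y − 13) is a two-sided inverse to σ, so every y ∈ ℤ/30ℤ has a preimage.
Therefore σ is surjective.
Since σ is surjective, we compute σ⁻¹(2): solve 19x + 13 ≡ 2 (mod 30), i.e. 19x ≡ 19 (mod 30).
Multiplying by 19⁻¹ = 19 gives x ≡ 19·19 = 361 = 12·30 + 1 ≡ 1 (mod 30).
Check: σ(1) = 19·1 + 13 = 32 = 1·30 + 2 ≡ 2 (mod 30).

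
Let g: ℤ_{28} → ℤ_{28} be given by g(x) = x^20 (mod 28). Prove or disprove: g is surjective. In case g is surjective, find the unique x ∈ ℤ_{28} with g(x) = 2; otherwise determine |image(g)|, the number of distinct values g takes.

g(6): Repeated squaring mod 28: 6^1 ≡ 6, 6^2 ≡ 6² = 36 ≡ 8, 6^4 ≡ 8² = 64 ≡ 8, 6^8 ≡ 8² = 64 ≡ 8, 6^16 ≡ 8² = 64 ≡ 8. Since 20 = 16 + 4, 6^20 ≡ 8·8: 8·8 = 64 ≡ 8. So 6^20 ≡ 8 (mod 28).
g(8): Repeated squaring mod 28: 8^1 ≡ 8, 8^2 ≡ 8² = 64 ≡ 8, 8^4 ≡ 8² = 64 ≡ 8, 8^8 ≡ 8² = 64 ≡ 8, 8^16 ≡ 8² = 64 ≡ 8. Since 20 = 16 + 4, 8^20 ≡ 8·8: 8·8 = 64 ≡ 8. So 8^20 ≡ 8 (mod 28).
So g(6) = g(8) = 8 while 6 ≠ 8, thus g is not injective.
A non-injective map from the 28-element set ℤ_{28} to itself takes at most 27 distinct values, so it cannot be surjective. Hence g is not surjective.
Since g is not surjective, we determine |image(g)|. Computing x^20 mod 28 for each x (by repeated squaring, reducing mod 28 at every step), the values g(0), g(1), …, g(27) are: 0, 1, 4, 9, 16, 25, 8, 21, 8, 25, 16, 9, 4, 1, 0, 1, 4, 9, 16, 25, 8, 21, 8, 25, 16, 9, 4, 1.
The distinct values are {0, 1, 4, 8, 9, 16, 21, 25}; there are 8 of them.

8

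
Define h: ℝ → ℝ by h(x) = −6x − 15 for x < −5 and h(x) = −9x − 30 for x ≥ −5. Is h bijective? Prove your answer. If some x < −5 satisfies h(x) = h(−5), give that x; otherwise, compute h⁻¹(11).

Both pieces are strictly decreasing (slopes −6 and −9), so each is injective on its own interval.
The left piece maps (−∞, −5) onto (15, ∞); the right piece maps [−5, ∞) onto (−∞, 15].
Since 15 = 15, the images partition ℝ: h is injective and surjective, hence bijective.
Because the two images are disjoint, no x < −5 has h(x) = h(−5), so we compute h⁻¹(11): 11 lies in (−∞, 15], so solve −9x − 30 = 11: x = (11 + 30)/(−9) = −41/9.

-41/9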